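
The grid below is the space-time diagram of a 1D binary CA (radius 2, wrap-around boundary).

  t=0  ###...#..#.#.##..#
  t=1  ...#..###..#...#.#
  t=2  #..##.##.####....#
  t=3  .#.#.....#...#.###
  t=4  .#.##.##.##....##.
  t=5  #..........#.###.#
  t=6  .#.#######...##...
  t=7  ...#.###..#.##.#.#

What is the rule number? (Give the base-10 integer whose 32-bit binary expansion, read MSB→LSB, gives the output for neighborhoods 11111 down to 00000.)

  ##### -> #   bit 31 = 1  t=6,i=5
  ####. -> .   bit 30 = 0  t=0,i=1
  ###.# -> .   bit 29 = 0  t=3,i=17
  ###.. -> .   bit 28 = 0  t=0,i=2
  ##.## -> .   bit 27 = 0  t=2,i=5
  ##.#. -> .   bit 26 = 0  t=3,i=0
  ##..# -> #   bit 25 = 1  t=0,i=15
  ##... -> #   bit 24 = 1  t=0,i=3
  #.### -> #   bit 23 = 1  t=2,i=9
  #.##. -> .   bit 22 = 0  t=0,i=13
  #.#.# -> #   bit 21 = 1  t=0,i=11
  #.#.. -> #   bit 20 = 1  t=1,i=17
  #..## -> .   bit 19 = 0  t=0,i=16
  #..#. -> #   bit 18 = 1  t=0,i=8
  #...# -> .   bit 17 = 0  t=0,i=4
  #.... -> .   bit 16 = 0  t=2,i=14
  .#### -> .   bit 15 = 0  t=0,i=0
  .###. -> #   bit 14 = 1  t=1,i=7
  .##.# -> .   bit 13 = 0  t=2,i=4
  .##.. -> .   bit 12 = 0  t=0,i=14
  .#.## -> .   bit 11 = 0  t=0,i=12
  .#.#. -> .   bit 10 = 0  t=0,i=10
  .#..# -> #   bit 9 = 1  t=0,i=7
  .#... -> #   bit 8 = 1  t=1,i=0
  ..### -> #   bit 7 = 1  t=0,i=17
  ..##. -> #   bit 6 = 1  t=2,i=3
  ..#.# -> .   bit 5 = 0  t=0,i=9
  ..#.. -> #   bit 4 = 1  t=0,i=6
  ...## -> #   bit 3 = 1  t=2,i=16
  ...#. -> .   bit 2 = 0  t=0,i=5
  ....# -> #   bit 1 = 1  t=2,i=15
  ..... -> #   bit 0 = 1  t=3,i=6
  bits 10000011101101000100001111011011 = 2209629147

2209629147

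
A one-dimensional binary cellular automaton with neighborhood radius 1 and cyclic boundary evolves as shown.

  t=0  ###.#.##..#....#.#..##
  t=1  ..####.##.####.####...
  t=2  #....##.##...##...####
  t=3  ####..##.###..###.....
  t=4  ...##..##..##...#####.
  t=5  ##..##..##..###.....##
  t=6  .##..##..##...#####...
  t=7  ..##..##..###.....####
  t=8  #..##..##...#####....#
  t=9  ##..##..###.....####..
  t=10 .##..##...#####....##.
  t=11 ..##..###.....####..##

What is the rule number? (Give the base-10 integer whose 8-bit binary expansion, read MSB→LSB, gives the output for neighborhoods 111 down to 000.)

117

  [7] ### => .  t=0,i=0
  [6] ##. => #  t=0,i=2
  [5] #.# => #  t=0,i=3
  [4] #.. => #  t=0,i=8
  [3] .## => .  t=0,i=6
  [2] .#. => #  t=0,i=4
  [1] ..# => .  t=0,i=9
  [0] ... => #  t=0,i=12
  bits 01110101 = 117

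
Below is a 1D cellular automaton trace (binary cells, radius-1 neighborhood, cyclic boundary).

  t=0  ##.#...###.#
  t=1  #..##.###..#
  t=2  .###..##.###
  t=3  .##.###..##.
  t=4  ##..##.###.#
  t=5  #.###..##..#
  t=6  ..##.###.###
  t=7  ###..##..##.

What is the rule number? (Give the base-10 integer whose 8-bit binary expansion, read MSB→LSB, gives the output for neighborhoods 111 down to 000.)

  nb ###: next=#  (t=0,i=0, bit7=1)
  nb ##.: next=.  (t=0,i=1, bit6=0)
  nb #.#: next=.  (t=0,i=2, bit5=0)
  nb #..: next=#  (t=0,i=4, bit4=1)
  nb .##: next=#  (t=0,i=7, bit3=1)
  nb .#.: next=#  (t=0,i=3, bit2=1)
  nb ..#: next=#  (t=0,i=6, bit1=1)
  nb ...: next=.  (t=0,i=5, bit0=0)
  bits 10011110 = 158

158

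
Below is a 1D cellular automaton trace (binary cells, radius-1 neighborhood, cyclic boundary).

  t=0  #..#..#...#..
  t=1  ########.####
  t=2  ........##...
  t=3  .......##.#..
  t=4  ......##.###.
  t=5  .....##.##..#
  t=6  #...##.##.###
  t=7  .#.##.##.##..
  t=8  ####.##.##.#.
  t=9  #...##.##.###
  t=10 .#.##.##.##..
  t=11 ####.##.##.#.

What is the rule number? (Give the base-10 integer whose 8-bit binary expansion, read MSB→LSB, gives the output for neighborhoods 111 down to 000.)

62

  ### -> .   bit 7 = 0  t=1,i=0
  ##. -> .   bit 6 = 0  t=1,i=7
  #.# -> #   bit 5 = 1  t=1,i=8
  #.. -> #   bit 4 = 1  t=0,i=1
  .## -> #   bit 3 = 1  t=1,i=9
  .#. -> #   bit 2 = 1  t=0,i=0
  ..# -> #   bit 1 = 1  t=0,i=2
  ... -> .   bit 0 = 0  t=0,i=8
  bits 00111110 = 62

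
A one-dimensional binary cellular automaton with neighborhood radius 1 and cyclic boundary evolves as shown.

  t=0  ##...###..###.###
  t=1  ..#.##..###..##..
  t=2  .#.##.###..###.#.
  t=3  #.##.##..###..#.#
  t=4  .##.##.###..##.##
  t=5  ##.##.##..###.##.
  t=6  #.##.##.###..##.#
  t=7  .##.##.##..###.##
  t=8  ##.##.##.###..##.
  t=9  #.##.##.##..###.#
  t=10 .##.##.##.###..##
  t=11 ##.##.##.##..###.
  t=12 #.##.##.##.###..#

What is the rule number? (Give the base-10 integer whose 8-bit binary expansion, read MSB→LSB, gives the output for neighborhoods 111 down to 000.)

58

  ### -> .   bit 7 = 0  t=0,i=0
  ##. -> .   bit 6 = 0  t=0,i=1
  #.# -> #   bit 5 = 1  t=0,i=13
  #.. -> #   bit 4 = 1  t=0,i=2
  .## -> #   bit 3 = 1  t=0,i=5
  .#. -> .   bit 2 = 0  t=1,i=2
  ..# -> #   bit 1 = 1  t=0,i=4
  ... -> .   bit 0 = 0  t=0,i=3
  bits 00111010 = 58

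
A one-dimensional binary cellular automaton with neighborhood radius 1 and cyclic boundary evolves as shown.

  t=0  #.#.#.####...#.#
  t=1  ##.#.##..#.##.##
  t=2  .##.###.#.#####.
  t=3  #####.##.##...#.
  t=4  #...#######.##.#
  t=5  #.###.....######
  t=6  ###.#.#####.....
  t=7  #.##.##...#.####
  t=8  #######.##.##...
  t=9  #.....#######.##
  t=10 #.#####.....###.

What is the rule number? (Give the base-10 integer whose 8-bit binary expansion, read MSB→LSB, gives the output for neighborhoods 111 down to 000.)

107

  nb ###: next=.  (t=0,i=7, bit7=0)
  nb ##.: next=#  (t=0,i=0, bit6=1)
  nb #.#: next=#  (t=0,i=1, bit5=1)
  nb #..: next=.  (t=0,i=10, bit4=0)
  nb .##: next=#  (t=0,i=6, bit3=1)
  nb .#.: next=.  (t=0,i=2, bit2=0)
  nb ..#: next=#  (t=0,i=12, bit1=1)
  nb ...: next=#  (t=0,i=11, bit0=1)
  bits 01101011 = 107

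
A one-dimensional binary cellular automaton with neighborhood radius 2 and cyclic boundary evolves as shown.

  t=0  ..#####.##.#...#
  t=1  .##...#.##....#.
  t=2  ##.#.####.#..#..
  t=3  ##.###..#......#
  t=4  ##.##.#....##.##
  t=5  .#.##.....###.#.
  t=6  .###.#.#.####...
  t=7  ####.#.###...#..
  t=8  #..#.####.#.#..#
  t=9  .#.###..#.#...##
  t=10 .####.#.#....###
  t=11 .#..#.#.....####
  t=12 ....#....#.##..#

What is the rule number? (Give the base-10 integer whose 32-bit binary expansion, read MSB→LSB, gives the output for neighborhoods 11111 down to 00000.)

602433773

  [31] ##### => .  t=0,i=4
  [30] ####. => .  t=0,i=5
  [29] ###.# => #  t=0,i=6
  [28] ###.. => .  t=3,i=5
  [27] ##.## => .  t=0,i=7
  [26] ##.#. => .  t=0,i=10
  [25] ##..# => #  t=3,i=6
  [24] ##... => #  t=1,i=3
  [23] #.### => #  t=2,i=5
  [22] #.##. => #  t=0,i=8
  [21] #.#.# => #  t=2,i=3
  [20] #.#.. => .  t=0,i=11
  [19] #..## => #  t=0,i=1
  [18] #..#. => .  t=2,i=12
  [17] #...# => .  t=0,i=13
  [16] #.... => .  t=1,i=11
  [15] .#### => .  t=0,i=3
  [14] .###. => #  t=3,i=0
  [13] .##.# => #  t=0,i=9
  [12] .##.. => .  t=1,i=2
  [11] .#.## => #  t=1,i=7
  [10] .#.#. => .  t=6,i=6
  [9] .#..# => .  t=0,i=0
  [8] .#... => .  t=0,i=12
  [7] ..### => #  t=0,i=2
  [6] ..##. => #  t=1,i=1
  [5] ..#.# => #  t=1,i=6
  [4] ..#.. => .  t=0,i=15
  [3] ...## => #  t=3,i=14
  [2] ...#. => #  t=0,i=14
  [1] ....# => .  t=1,i=12
  [0] ..... => #  t=3,i=11
  bits 00100011111010000110100011101101 = 602433773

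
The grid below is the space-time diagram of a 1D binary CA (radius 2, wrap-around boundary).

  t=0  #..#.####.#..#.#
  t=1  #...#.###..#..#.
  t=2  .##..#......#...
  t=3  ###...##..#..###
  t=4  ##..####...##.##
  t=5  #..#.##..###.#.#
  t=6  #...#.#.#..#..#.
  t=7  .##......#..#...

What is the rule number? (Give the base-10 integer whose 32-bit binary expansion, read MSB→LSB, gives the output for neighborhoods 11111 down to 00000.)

  ##### -> #   bit 31 = 1  t=3,i=0
  ####. -> #   bit 30 = 1  t=0,i=7
  ###.# -> #   bit 29 = 1  t=0,i=8
  ###.. -> .   bit 28 = 0  t=1,i=8
  ##.## -> #   bit 27 = 1  t=4,i=13
  ##.#. -> .   bit 26 = 0  t=0,i=9
  ##..# -> .   bit 25 = 0  t=0,i=1
  ##... -> .   bit 24 = 0  t=3,i=3
  #.### -> .   bit 23 = 0  t=0,i=5
  #.##. -> .   bit 22 = 0  t=0,i=15
  #.#.# -> .   bit 21 = 0  t=5,i=13
  #.#.. -> .   bit 20 = 0  t=0,i=10
  #..## -> #   bit 19 = 1  t=3,i=12
  #..#. -> .   bit 18 = 0  t=0,i=2
  #...# -> #   bit 17 = 1  t=1,i=2
  #.... -> #   bit 16 = 1  t=2,i=7
  .#### -> #   bit 15 = 1  t=0,i=6
  .###. -> .   bit 14 = 0  t=1,i=7
  .##.# -> .   bit 13 = 0  t=4,i=12
  .##.. -> #   bit 12 = 1  t=0,i=0
  .#.## -> #   bit 11 = 1  t=0,i=4
  .#.#. -> .   bit 10 = 0  t=1,i=15
  .#..# -> #   bit 9 = 1  t=0,i=11
  .#... -> #   bit 8 = 1  t=1,i=1
  ..### -> .   bit 7 = 0  t=3,i=13
  ..##. -> #   bit 6 = 1  t=2,i=1
  ..#.# -> .   bit 5 = 0  t=0,i=3
  ..#.. -> .   bit 4 = 0  t=1,i=11
  ...## -> #   bit 3 = 1  t=2,i=0
  ...#. -> .   bit 2 = 0  t=1,i=3
  ....# -> #   bit 1 = 1  t=2,i=10
  ..... -> .   bit 0 = 0  t=2,i=8
  bits 11101000000010111001101101001010 = 3893074762

3893074762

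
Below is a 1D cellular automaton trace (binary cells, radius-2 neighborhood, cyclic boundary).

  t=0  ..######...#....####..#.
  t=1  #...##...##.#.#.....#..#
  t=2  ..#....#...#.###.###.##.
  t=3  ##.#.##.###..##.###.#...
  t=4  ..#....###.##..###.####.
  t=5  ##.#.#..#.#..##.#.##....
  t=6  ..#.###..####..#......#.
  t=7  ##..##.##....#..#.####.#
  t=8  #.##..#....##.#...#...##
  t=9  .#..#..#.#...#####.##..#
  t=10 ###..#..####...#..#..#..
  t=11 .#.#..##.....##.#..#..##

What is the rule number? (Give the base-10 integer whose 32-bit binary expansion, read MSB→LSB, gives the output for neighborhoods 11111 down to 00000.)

  nb #####: next=#  (t=0,i=4, bit31=1)
  nb ####.: next=.  (t=0,i=6, bit30=0)
  nb ###.#: next=.  (t=2,i=15, bit29=0)
  nb ###..: next=.  (t=0,i=7, bit28=0)
  nb ##.##: next=#  (t=2,i=16, bit27=1)
  nb ##.#.: next=#  (t=1,i=11, bit26=1)
  nb ##..#: next=#  (t=0,i=20, bit25=1)
  nb ##...: next=.  (t=0,i=8, bit24=0)
  nb #.###: next=#  (t=2,i=13, bit23=1)
  nb #.##.: next=.  (t=2,i=21, bit22=0)
  nb #.#.#: next=.  (t=1,i=12, bit21=0)
  nb #.#..: next=#  (t=1,i=14, bit20=1)
  nb #..##: next=#  (t=1,i=22, bit19=1)
  nb #..#.: next=.  (t=0,i=21, bit18=0)
  nb #...#: next=#  (t=0,i=0, bit17=1)
  nb #....: next=.  (t=0,i=13, bit16=0)
  nb .####: next=.  (t=0,i=3, bit15=0)
  nb .###.: next=#  (t=2,i=14, bit14=1)
  nb .##.#: next=.  (t=1,i=10, bit13=0)
  nb .##..: next=.  (t=1,i=0, bit12=0)
  nb .#.##: next=.  (t=2,i=12, bit11=0)
  nb .#.#.: next=#  (t=1,i=13, bit10=1)
  nb .#..#: next=#  (t=1,i=21, bit9=1)
  nb .#...: next=#  (t=0,i=12, bit8=1)
  nb ..###: next=.  (t=0,i=2, bit7=0)
  nb ..##.: next=.  (t=1,i=4, bit6=0)
  nb ..#.#: next=.  (t=2,i=11, bit5=0)
  nb ..#..: next=.  (t=0,i=11, bit4=0)
  nb ...##: next=.  (t=0,i=1, bit3=0)
  nb ...#.: next=#  (t=0,i=10, bit2=1)
  nb ....#: next=#  (t=0,i=14, bit1=1)
  nb .....: next=#  (t=1,i=17, bit0=1)
  bits 10001110100110100100011100000111 = 2392475399

2392475399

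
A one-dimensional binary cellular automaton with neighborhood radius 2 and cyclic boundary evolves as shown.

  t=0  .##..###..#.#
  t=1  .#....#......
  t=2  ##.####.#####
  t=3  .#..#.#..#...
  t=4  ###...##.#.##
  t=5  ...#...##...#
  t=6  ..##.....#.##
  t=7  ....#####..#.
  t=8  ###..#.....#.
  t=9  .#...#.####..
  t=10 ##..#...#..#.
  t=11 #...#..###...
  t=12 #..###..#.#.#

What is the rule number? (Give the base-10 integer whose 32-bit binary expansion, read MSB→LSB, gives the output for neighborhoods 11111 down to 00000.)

626123287

  #####|.  b31=0 t=2,i=10
  ####.|.  b30=0 t=2,i=0
  ###.#|#  b29=1 t=2,i=1
  ###..|.  b28=0 t=0,i=7
  ##.##|.  b27=0 t=2,i=2
  ##.#.|#  b26=1 t=4,i=8
  ##..#|.  b25=0 t=0,i=3
  ##...|#  b24=1 t=4,i=3
  #.###|.  b23=0 t=2,i=3
  #.##.|#  b22=1 t=0,i=1
  #.#.#|.  b21=0 t=0,i=12
  #.#..|#  b20=1 t=3,i=6
  #..##|.  b19=0 t=0,i=4
  #..#.|.  b18=0 t=0,i=9
  #...#|.  b17=0 t=4,i=4
  #....|#  b16=1 t=1,i=3
  .####|#  b15=1 t=2,i=4
  .###.|#  b14=1 t=0,i=6
  .##.#|#  b13=1 t=4,i=7
  .##..|.  b12=0 t=0,i=2
  .#.##|.  b11=0 t=0,i=0
  .#.#.|.  b10=0 t=0,i=11
  .#..#|#  b9=1 t=3,i=2
  .#...|.  b8=0 t=1,i=2
  ..###|.  b7=0 t=0,i=5
  ..##.|.  b6=0 t=4,i=6
  ..#.#|.  b5=0 t=0,i=10
  ..#..|#  b4=1 t=1,i=1
  ...##|.  b3=0 t=4,i=5
  ...#.|#  b2=1 t=1,i=0
  ....#|#  b1=1 t=1,i=4
  .....|#  b0=1 t=1,i=9
  bits 00100101010100011110001000010111 = 626123287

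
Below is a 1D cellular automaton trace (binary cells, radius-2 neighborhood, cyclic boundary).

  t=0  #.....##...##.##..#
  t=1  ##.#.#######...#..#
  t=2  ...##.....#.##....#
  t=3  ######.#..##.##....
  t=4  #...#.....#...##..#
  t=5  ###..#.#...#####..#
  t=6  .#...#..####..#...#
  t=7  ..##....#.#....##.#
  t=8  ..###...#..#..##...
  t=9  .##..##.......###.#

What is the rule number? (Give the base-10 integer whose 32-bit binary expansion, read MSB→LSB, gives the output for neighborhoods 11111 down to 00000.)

1092753897

  [31] ##### => .  t=1,i=7
  [30] ####. => #  t=1,i=10
  [29] ###.# => .  t=1,i=1
  [28] ###.. => .  t=1,i=11
  [27] ##.## => .  t=0,i=13
  [26] ##.#. => .  t=1,i=2
  [25] ##..# => .  t=0,i=16
  [24] ##... => #  t=0,i=1
  [23] #.### => .  t=1,i=5
  [22] #.##. => .  t=0,i=14
  [21] #.#.# => #  t=1,i=3
  [20] #.#.. => .  t=3,i=7
  [19] #..## => .  t=0,i=17
  [18] #..#. => .  t=5,i=4
  [17] #...# => #  t=0,i=9
  [16] #.... => .  t=0,i=2
  [15] .#### => .  t=1,i=6
  [14] .###. => .  t=1,i=0
  [13] .##.# => .  t=0,i=12
  [12] .##.. => #  t=0,i=0
  [11] .#.## => #  t=1,i=4
  [10] .#.#. => .  t=5,i=6
  [9] .#..# => .  t=1,i=16
  [8] .#... => #  t=2,i=0
  [7] ..### => #  t=1,i=18
  [6] ..##. => #  t=0,i=6
  [5] ..#.# => #  t=2,i=10
  [4] ..#.. => .  t=1,i=15
  [3] ...## => #  t=0,i=5
  [2] ...#. => .  t=1,i=14
  [1] ....# => .  t=0,i=4
  [0] ..... => #  t=0,i=3
  bits 01000001001000100001100111101001 = 1092753897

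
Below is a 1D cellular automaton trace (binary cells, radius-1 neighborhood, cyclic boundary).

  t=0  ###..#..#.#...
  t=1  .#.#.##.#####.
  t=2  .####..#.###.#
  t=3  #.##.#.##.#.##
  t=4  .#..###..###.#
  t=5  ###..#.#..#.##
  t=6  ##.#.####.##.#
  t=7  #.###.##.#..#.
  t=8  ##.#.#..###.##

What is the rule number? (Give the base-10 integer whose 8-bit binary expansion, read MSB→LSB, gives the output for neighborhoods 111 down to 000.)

181

  [7] ### => #  t=0,i=1
  [6] ##. => .  t=0,i=2
  [5] #.# => #  t=0,i=9
  [4] #.. => #  t=0,i=3
  [3] .## => .  t=0,i=0
  [2] .#. => #  t=0,i=5
  [1] ..# => .  t=0,i=4
  [0] ... => #  t=0,i=12
  bits 10110101 = 181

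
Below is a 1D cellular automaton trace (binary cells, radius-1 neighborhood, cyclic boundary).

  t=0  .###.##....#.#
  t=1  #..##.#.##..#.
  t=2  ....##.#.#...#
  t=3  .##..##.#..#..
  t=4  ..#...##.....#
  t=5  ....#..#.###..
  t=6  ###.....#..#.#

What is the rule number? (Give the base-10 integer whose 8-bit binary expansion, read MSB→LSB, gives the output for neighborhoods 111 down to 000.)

97

  ###|.  b7=0 t=0,i=2
  ##.|#  b6=1 t=0,i=3
  #.#|#  b5=1 t=0,i=0
  #..|.  b4=0 t=0,i=7
  .##|.  b3=0 t=0,i=1
  .#.|.  b2=0 t=0,i=11
  ..#|.  b1=0 t=0,i=10
  ...|#  b0=1 t=0,i=8
  bits 01100001 = 97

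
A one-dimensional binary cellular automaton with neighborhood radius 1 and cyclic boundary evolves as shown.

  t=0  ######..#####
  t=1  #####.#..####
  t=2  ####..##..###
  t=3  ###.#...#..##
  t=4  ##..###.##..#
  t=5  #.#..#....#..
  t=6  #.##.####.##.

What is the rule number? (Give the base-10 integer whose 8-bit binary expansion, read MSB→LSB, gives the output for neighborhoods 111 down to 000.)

149

  ### -> #   bit 7 = 1  t=0,i=0
  ##. -> .   bit 6 = 0  t=0,i=5
  #.# -> .   bit 5 = 0  t=1,i=5
  #.. -> #   bit 4 = 1  t=0,i=6
  .## -> .   bit 3 = 0  t=0,i=8
  .#. -> #   bit 2 = 1  t=1,i=6
  ..# -> .   bit 1 = 0  t=0,i=7
  ... -> #   bit 0 = 1  t=3,i=6
  bits 10010101 = 149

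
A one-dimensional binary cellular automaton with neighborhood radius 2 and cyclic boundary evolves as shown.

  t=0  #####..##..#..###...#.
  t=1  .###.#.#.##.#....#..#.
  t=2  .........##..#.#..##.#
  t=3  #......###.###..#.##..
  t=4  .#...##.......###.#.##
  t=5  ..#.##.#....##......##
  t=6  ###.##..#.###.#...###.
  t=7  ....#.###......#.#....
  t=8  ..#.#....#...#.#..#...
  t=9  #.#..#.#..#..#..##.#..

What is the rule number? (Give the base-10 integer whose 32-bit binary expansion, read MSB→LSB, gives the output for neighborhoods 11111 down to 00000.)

  #####|#  b31=1 t=0,i=2
  ####.|#  b30=1 t=0,i=3
  ###.#|.  b29=0 t=1,i=3
  ###..|.  b28=0 t=0,i=4
  ##.##|.  b27=0 t=3,i=10
  ##.#.|.  b26=0 t=1,i=4
  ##..#|#  b25=1 t=0,i=5
  ##...|#  b24=1 t=0,i=17
  #.###|.  b23=0 t=0,i=0
  #.##.|#  b22=1 t=1,i=9
  #.#.#|.  b21=0 t=1,i=5
  #.#..|.  b20=0 t=1,i=12
  #..##|.  b19=0 t=0,i=6
  #..#.|#  b18=1 t=0,i=10
  #...#|.  b17=0 t=0,i=18
  #....|.  b16=0 t=1,i=14
  .####|#  b15=1 t=0,i=1
  .###.|.  b14=0 t=0,i=15
  .##.#|#  b13=1 t=1,i=10
  .##..|.  b12=0 t=0,i=8
  .#.##|.  b11=0 t=0,i=21
  .#.#.|.  b10=0 t=1,i=6
  .#..#|#  b9=1 t=0,i=12
  .#...|#  b8=1 t=1,i=13
  ..###|.  b7=0 t=0,i=14
  ..##.|#  b6=1 t=0,i=7
  ..#.#|#  b5=1 t=0,i=20
  ..#..|.  b4=0 t=0,i=11
  ...##|#  b3=1 t=2,i=8
  ...#.|.  b2=0 t=0,i=19
  ....#|#  b1=1 t=1,i=15
  .....|.  b0=0 t=2,i=2
  bits 11000011010001001010001101101010 = 3276055402

3276055402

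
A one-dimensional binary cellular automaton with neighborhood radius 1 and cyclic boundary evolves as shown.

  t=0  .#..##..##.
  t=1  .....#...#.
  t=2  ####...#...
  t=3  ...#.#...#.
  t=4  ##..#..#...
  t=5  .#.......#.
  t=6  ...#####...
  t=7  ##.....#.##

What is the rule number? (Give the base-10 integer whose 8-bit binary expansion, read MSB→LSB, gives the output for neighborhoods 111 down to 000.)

97

  ### -> .   bit 7 = 0  t=2,i=1
  ##. -> #   bit 6 = 1  t=0,i=5
  #.# -> #   bit 5 = 1  t=3,i=4
  #.. -> .   bit 4 = 0  t=0,i=2
  .## -> .   bit 3 = 0  t=0,i=4
  .#. -> .   bit 2 = 0  t=0,i=1
  ..# -> .   bit 1 = 0  t=0,i=0
  ... -> #   bit 0 = 1  t=1,i=0
  bits 01100001 = 97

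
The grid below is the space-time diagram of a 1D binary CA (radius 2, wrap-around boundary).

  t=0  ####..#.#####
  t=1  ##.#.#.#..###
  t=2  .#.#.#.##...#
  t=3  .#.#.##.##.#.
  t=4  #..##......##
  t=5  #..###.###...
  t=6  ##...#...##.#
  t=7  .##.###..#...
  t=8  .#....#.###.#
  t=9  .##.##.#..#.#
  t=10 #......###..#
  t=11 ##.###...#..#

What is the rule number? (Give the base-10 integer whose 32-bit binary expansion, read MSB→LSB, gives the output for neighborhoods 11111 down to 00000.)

  nb #####: next=#  (t=0,i=0, bit31=1)
  nb ####.: next=.  (t=0,i=2, bit30=0)
  nb ###.#: next=#  (t=1,i=1, bit29=1)
  nb ###..: next=#  (t=0,i=3, bit28=1)
  nb ##.##: next=.  (t=3,i=7, bit27=0)
  nb ##.#.: next=.  (t=1,i=2, bit26=0)
  nb ##..#: next=.  (t=0,i=4, bit25=0)
  nb ##...: next=#  (t=2,i=9, bit24=1)
  nb #.###: next=.  (t=0,i=8, bit23=0)
  nb #.##.: next=.  (t=2,i=7, bit22=0)
  nb #.#.#: next=#  (t=1,i=3, bit21=1)
  nb #.#..: next=#  (t=1,i=7, bit20=1)
  nb #..##: next=.  (t=1,i=9, bit19=0)
  nb #..#.: next=#  (t=0,i=5, bit18=1)
  nb #...#: next=.  (t=2,i=10, bit17=0)
  nb #....: next=.  (t=4,i=6, bit16=0)
  nb .####: next=.  (t=0,i=9, bit15=0)
  nb .###.: next=.  (t=4,i=12, bit14=0)
  nb .##.#: next=.  (t=3,i=6, bit13=0)
  nb .##..: next=#  (t=2,i=8, bit12=1)
  nb .#.##: next=#  (t=0,i=7, bit11=1)
  nb .#.#.: next=.  (t=1,i=4, bit10=0)
  nb .#..#: next=#  (t=1,i=8, bit9=1)
  nb .#...: next=#  (t=6,i=6, bit8=1)
  nb ..###: next=.  (t=1,i=10, bit7=0)
  nb ..##.: next=#  (t=4,i=3, bit6=1)
  nb ..#.#: next=.  (t=0,i=6, bit5=0)
  nb ..#..: next=#  (t=5,i=0, bit4=1)
  nb ...##: next=.  (t=4,i=10, bit3=0)
  nb ...#.: next=#  (t=2,i=11, bit2=1)
  nb ....#: next=#  (t=4,i=9, bit1=1)
  nb .....: next=#  (t=4,i=7, bit0=1)
  bits 10110001001101000001101101010111 = 2972982103

2972982103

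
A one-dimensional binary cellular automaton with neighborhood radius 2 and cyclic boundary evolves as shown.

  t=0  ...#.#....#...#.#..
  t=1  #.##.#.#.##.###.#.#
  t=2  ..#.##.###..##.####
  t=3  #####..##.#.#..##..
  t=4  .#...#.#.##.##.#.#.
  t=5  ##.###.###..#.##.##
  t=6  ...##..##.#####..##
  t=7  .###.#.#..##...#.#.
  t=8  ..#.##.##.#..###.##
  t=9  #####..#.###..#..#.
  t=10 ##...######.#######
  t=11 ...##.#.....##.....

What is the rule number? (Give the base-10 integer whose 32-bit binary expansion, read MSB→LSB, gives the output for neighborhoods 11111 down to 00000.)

116902525

  nb #####: next=.  (t=3,i=2, bit31=0)
  nb ####.: next=.  (t=2,i=17, bit30=0)
  nb ###.#: next=.  (t=1,i=14, bit29=0)
  nb ###..: next=.  (t=2,i=9, bit28=0)
  nb ##.##: next=.  (t=1,i=1, bit27=0)
  nb ##.#.: next=#  (t=1,i=4, bit26=1)
  nb ##..#: next=#  (t=2,i=0, bit25=1)
  nb ##...: next=.  (t=6,i=0, bit24=0)
  nb #.###: next=#  (t=1,i=12, bit23=1)
  nb #.##.: next=#  (t=1,i=2, bit22=1)
  nb #.#.#: next=#  (t=1,i=5, bit21=1)
  nb #.#..: next=#  (t=0,i=5, bit20=1)
  nb #..##: next=.  (t=2,i=11, bit19=0)
  nb #..#.: next=#  (t=2,i=1, bit18=1)
  nb #...#: next=#  (t=0,i=12, bit17=1)
  nb #....: next=#  (t=0,i=7, bit16=1)
  nb .####: next=#  (t=2,i=16, bit15=1)
  nb .###.: next=#  (t=1,i=13, bit14=1)
  nb .##.#: next=.  (t=1,i=0, bit13=0)
  nb .##..: next=.  (t=3,i=16, bit12=0)
  nb .#.##: next=#  (t=1,i=8, bit11=1)
  nb .#.#.: next=.  (t=0,i=4, bit10=0)
  nb .#..#: next=#  (t=3,i=13, bit9=1)
  nb .#...: next=.  (t=0,i=6, bit8=0)
  nb ..###: next=.  (t=3,i=0, bit7=0)
  nb ..##.: next=#  (t=2,i=12, bit6=1)
  nb ..#.#: next=#  (t=0,i=3, bit5=1)
  nb ..#..: next=#  (t=0,i=10, bit4=1)
  nb ...##: next=#  (t=6,i=2, bit3=1)
  nb ...#.: next=#  (t=0,i=2, bit2=1)
  nb ....#: next=.  (t=0,i=1, bit1=0)
  nb .....: next=#  (t=0,i=0, bit0=1)
  bits 00000110111101111100101001111101 = 116902525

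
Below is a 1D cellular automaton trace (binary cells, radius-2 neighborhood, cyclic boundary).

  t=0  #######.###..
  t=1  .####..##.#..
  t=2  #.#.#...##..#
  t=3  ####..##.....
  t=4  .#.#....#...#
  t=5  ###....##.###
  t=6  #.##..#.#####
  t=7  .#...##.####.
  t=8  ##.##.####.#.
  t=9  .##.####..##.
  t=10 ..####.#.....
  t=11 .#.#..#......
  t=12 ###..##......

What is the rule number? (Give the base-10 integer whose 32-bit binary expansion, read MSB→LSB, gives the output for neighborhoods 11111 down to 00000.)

2644943932

  ##### -> #   bit 31 = 1  t=0,i=2
  ####. -> .   bit 30 = 0  t=0,i=5
  ###.# -> .   bit 29 = 0  t=0,i=6
  ###.. -> #   bit 28 = 1  t=0,i=10
  ##.## -> #   bit 27 = 1  t=0,i=7
  ##.#. -> #   bit 26 = 1  t=1,i=9
  ##..# -> .   bit 25 = 0  t=0,i=11
  ##... -> #   bit 24 = 1  t=3,i=8
  #.### -> #   bit 23 = 1  t=0,i=8
  #.##. -> .   bit 22 = 0  t=6,i=2
  #.#.# -> #   bit 21 = 1  t=2,i=2
  #.#.. -> .   bit 20 = 0  t=1,i=10
  #..## -> .   bit 19 = 0  t=0,i=12
  #..#. -> #   bit 18 = 1  t=6,i=5
  #...# -> #   bit 17 = 1  t=1,i=12
  #.... -> .   bit 16 = 0  t=3,i=9
  .#### -> #   bit 15 = 1  t=0,i=1
  .###. -> .   bit 14 = 0  t=0,i=9
  .##.# -> #   bit 13 = 1  t=1,i=8
  .##.. -> .   bit 12 = 0  t=2,i=9
  .#.## -> .   bit 11 = 0  t=6,i=7
  .#.#. -> #   bit 10 = 1  t=2,i=3
  .#..# -> .   bit 9 = 0  t=11,i=4
  .#... -> .   bit 8 = 0  t=1,i=11
  ..### -> .   bit 7 = 0  t=0,i=0
  ..##. -> .   bit 6 = 0  t=1,i=7
  ..#.# -> #   bit 5 = 1  t=4,i=12
  ..#.. -> #   bit 4 = 1  t=4,i=8
  ...## -> #   bit 3 = 1  t=1,i=0
  ...#. -> #   bit 2 = 1  t=4,i=7
  ....# -> .   bit 1 = 0  t=3,i=11
  ..... -> .   bit 0 = 0  t=3,i=10
  bits 10011101101001101010010000111100 = 2644943932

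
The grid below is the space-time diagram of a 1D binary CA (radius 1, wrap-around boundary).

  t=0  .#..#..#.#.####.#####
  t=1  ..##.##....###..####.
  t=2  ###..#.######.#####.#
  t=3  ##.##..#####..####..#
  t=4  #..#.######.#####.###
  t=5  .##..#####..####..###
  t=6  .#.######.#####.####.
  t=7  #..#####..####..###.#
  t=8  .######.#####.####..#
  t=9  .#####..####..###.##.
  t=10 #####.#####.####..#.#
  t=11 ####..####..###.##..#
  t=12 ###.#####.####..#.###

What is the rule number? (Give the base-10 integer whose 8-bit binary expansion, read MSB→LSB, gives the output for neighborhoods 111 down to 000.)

  [7] ### => #  t=0,i=12
  [6] ##. => .  t=0,i=14
  [5] #.# => .  t=0,i=0
  [4] #.. => #  t=0,i=2
  [3] .## => #  t=0,i=11
  [2] .#. => .  t=0,i=1
  [1] ..# => #  t=0,i=3
  [0] ... => #  t=1,i=0
  bits 10011011 = 155

155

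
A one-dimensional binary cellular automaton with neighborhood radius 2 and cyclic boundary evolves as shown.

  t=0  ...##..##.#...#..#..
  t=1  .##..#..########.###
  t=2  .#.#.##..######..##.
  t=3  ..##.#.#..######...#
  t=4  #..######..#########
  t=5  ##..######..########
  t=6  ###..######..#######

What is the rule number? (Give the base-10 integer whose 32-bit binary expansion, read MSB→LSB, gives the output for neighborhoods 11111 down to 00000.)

  #####|#  b31=1 t=1,i=10
  ####.|#  b30=1 t=1,i=14
  ###.#|.  b29=0 t=1,i=15
  ###..|#  b28=1 t=2,i=14
  ##.##|.  b27=0 t=1,i=0
  ##.#.|#  b26=1 t=0,i=9
  ##..#|#  b25=1 t=0,i=5
  ##...|#  b24=1 t=3,i=16
  #.###|#  b23=1 t=1,i=17
  #.##.|#  b22=1 t=1,i=1
  #.#.#|#  b21=1 t=2,i=3
  #.#..|#  b20=1 t=0,i=10
  #..##|.  b19=0 t=0,i=6
  #..#.|.  b18=0 t=0,i=16
  #...#|#  b17=1 t=0,i=12
  #....|#  b16=1 t=0,i=19
  .####|#  b15=1 t=1,i=9
  .###.|#  b14=1 t=1,i=18
  .##.#|#  b13=1 t=0,i=8
  .##..|.  b12=0 t=0,i=4
  .#.##|.  b11=0 t=2,i=4
  .#.#.|#  b10=1 t=2,i=2
  .#..#|#  b9=1 t=0,i=15
  .#...|#  b8=1 t=0,i=11
  ..###|.  b7=0 t=1,i=8
  ..##.|.  b6=0 t=0,i=3
  ..#.#|.  b5=0 t=2,i=1
  ..#..|#  b4=1 t=0,i=14
  ...##|#  b3=1 t=0,i=2
  ...#.|#  b2=1 t=0,i=13
  ....#|#  b1=1 t=0,i=1
  .....|.  b0=0 t=0,i=0
  bits 11010111111100111110011100011110 = 3623085854

3623085854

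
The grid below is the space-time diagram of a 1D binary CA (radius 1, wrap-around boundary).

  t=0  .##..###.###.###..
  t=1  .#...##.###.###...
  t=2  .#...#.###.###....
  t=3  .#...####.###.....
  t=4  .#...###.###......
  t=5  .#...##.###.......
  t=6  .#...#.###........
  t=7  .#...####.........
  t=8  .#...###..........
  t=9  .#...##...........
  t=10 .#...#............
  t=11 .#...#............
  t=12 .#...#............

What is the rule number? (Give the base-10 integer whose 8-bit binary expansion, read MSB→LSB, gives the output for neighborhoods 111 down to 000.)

172

  ###|#  b7=1 t=0,i=6
  ##.|.  b6=0 t=0,i=2
  #.#|#  b5=1 t=0,i=8
  #..|.  b4=0 t=0,i=3
  .##|#  b3=1 t=0,i=1
  .#.|#  b2=1 t=1,i=1
  ..#|.  b1=0 t=0,i=0
  ...|.  b0=0 t=0,i=17
  bits 10101100 = 172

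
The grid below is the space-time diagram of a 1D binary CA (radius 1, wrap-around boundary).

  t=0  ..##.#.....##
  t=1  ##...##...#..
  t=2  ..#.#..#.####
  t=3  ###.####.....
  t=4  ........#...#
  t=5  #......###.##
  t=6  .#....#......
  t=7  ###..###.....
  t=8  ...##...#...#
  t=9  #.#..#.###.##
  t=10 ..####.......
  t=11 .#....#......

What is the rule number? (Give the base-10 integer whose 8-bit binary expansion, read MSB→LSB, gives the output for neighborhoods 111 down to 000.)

22

  nb ###: next=.  (t=2,i=10, bit7=0)
  nb ##.: next=.  (t=0,i=3, bit6=0)
  nb #.#: next=.  (t=0,i=4, bit5=0)
  nb #..: next=#  (t=0,i=0, bit4=1)
  nb .##: next=.  (t=0,i=2, bit3=0)
  nb .#.: next=#  (t=0,i=5, bit2=1)
  nb ..#: next=#  (t=0,i=1, bit1=1)
  nb ...: next=.  (t=0,i=7, bit0=0)
  bits 00010110 = 22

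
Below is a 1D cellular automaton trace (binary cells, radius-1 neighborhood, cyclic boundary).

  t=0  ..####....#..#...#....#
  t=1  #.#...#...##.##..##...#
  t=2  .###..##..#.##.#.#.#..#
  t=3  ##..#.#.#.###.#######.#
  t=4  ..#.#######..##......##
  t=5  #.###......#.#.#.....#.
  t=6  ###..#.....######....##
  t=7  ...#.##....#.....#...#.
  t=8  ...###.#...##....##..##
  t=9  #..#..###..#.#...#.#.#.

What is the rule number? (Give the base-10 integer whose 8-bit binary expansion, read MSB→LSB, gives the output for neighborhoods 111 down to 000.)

60

  nb ###: next=.  (t=0,i=3, bit7=0)
  nb ##.: next=.  (t=0,i=5, bit6=0)
  nb #.#: next=#  (t=1,i=1, bit5=1)
  nb #..: next=#  (t=0,i=0, bit4=1)
  nb .##: next=#  (t=0,i=2, bit3=1)
  nb .#.: next=#  (t=0,i=10, bit2=1)
  nb ..#: next=.  (t=0,i=1, bit1=0)
  nb ...: next=.  (t=0,i=7, bit0=0)
  bits 00111100 = 60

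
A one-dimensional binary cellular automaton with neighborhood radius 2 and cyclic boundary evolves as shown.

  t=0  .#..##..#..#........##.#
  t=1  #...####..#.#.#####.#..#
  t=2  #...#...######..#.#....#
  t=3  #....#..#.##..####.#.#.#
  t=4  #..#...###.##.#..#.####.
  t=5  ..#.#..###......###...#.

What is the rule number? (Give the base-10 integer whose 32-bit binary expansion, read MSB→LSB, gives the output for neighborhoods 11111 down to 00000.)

  nb #####: next=#  (t=1,i=16, bit31=1)
  nb ####.: next=.  (t=1,i=6, bit30=0)
  nb ###.#: next=#  (t=1,i=18, bit29=1)
  nb ###..: next=.  (t=1,i=7, bit28=0)
  nb ##.##: next=.  (t=4,i=10, bit27=0)
  nb ##.#.: next=.  (t=0,i=22, bit26=0)
  nb ##..#: next=#  (t=0,i=6, bit25=1)
  nb ##...: next=.  (t=1,i=1, bit24=0)
  nb #.###: next=.  (t=1,i=14, bit23=0)
  nb #.##.: next=.  (t=3,i=10, bit22=0)
  nb #.#.#: next=#  (t=0,i=23, bit21=1)
  nb #.#..: next=.  (t=0,i=1, bit20=0)
  nb #..##: next=.  (t=0,i=3, bit19=0)
  nb #..#.: next=#  (t=0,i=7, bit18=1)
  nb #...#: next=.  (t=1,i=2, bit17=0)
  nb #....: next=.  (t=0,i=13, bit16=0)
  nb .####: next=.  (t=1,i=5, bit15=0)
  nb .###.: next=#  (t=4,i=8, bit14=1)
  nb .##.#: next=.  (t=0,i=21, bit13=0)
  nb .##..: next=#  (t=0,i=5, bit12=1)
  nb .#.##: next=#  (t=1,i=13, bit11=1)
  nb .#.#.: next=#  (t=0,i=0, bit10=1)
  nb .#..#: next=.  (t=0,i=2, bit9=0)
  nb .#...: next=#  (t=0,i=12, bit8=1)
  nb ..###: next=#  (t=1,i=4, bit7=1)
  nb ..##.: next=#  (t=0,i=4, bit6=1)
  nb ..#.#: next=#  (t=1,i=10, bit5=1)
  nb ..#..: next=.  (t=0,i=8, bit4=0)
  nb ...##: next=.  (t=0,i=19, bit3=0)
  nb ...#.: next=.  (t=2,i=3, bit2=0)
  nb ....#: next=#  (t=0,i=18, bit1=1)
  nb .....: next=#  (t=0,i=14, bit0=1)
  bits 10100010001001000101110111100011 = 2720292323

2720292323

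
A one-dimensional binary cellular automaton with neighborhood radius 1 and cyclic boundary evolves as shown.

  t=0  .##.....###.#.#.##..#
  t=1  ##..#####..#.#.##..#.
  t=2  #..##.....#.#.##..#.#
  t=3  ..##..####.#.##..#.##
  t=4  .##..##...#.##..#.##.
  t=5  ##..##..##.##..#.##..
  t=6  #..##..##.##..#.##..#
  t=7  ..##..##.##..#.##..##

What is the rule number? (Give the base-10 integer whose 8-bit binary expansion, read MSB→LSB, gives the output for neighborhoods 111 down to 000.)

43

  ### -> .   bit 7 = 0  t=0,i=9
  ##. -> .   bit 6 = 0  t=0,i=2
  #.# -> #   bit 5 = 1  t=0,i=0
  #.. -> .   bit 4 = 0  t=0,i=3
  .## -> #   bit 3 = 1  t=0,i=1
  .#. -> .   bit 2 = 0  t=0,i=12
  ..# -> #   bit 1 = 1  t=0,i=7
  ... -> #   bit 0 = 1  t=0,i=4
  bits 00101011 = 43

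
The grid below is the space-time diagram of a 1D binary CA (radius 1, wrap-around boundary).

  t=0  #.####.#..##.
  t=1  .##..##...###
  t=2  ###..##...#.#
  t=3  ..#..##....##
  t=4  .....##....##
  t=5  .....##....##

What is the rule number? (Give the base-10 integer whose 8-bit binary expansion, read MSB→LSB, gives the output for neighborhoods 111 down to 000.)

104

  ###|.  b7=0 t=0,i=3
  ##.|#  b6=1 t=0,i=5
  #.#|#  b5=1 t=0,i=1
  #..|.  b4=0 t=0,i=8
  .##|#  b3=1 t=0,i=2
  .#.|.  b2=0 t=0,i=0
  ..#|.  b1=0 t=0,i=9
  ...|.  b0=0 t=1,i=8
  bits 01101000 = 104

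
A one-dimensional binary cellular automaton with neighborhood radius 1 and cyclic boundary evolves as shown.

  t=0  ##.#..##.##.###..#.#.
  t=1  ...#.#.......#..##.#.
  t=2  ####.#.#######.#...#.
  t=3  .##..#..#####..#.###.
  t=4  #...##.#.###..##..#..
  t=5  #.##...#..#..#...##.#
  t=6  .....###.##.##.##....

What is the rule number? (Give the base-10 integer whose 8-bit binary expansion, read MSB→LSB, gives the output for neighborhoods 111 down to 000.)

  ### -> #   bit 7 = 1  t=0,i=13
  ##. -> .   bit 6 = 0  t=0,i=1
  #.# -> .   bit 5 = 0  t=0,i=2
  #.. -> .   bit 4 = 0  t=0,i=4
  .## -> .   bit 3 = 0  t=0,i=0
  .#. -> #   bit 2 = 1  t=0,i=3
  ..# -> #   bit 1 = 1  t=0,i=5
  ... -> #   bit 0 = 1  t=1,i=0
  bits 10000111 = 135

135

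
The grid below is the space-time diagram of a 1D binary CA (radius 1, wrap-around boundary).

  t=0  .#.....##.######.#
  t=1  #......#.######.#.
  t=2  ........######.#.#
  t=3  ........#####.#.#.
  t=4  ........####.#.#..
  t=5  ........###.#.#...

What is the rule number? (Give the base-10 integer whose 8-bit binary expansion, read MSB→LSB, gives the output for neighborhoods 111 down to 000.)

  nb ###: next=#  (t=0,i=11, bit7=1)
  nb ##.: next=.  (t=0,i=8, bit6=0)
  nb #.#: next=#  (t=0,i=0, bit5=1)
  nb #..: next=.  (t=0,i=2, bit4=0)
  nb .##: next=#  (t=0,i=7, bit3=1)
  nb .#.: next=.  (t=0,i=1, bit2=0)
  nb ..#: next=.  (t=0,i=6, bit1=0)
  nb ...: next=.  (t=0,i=3, bit0=0)
  bits 10101000 = 168

168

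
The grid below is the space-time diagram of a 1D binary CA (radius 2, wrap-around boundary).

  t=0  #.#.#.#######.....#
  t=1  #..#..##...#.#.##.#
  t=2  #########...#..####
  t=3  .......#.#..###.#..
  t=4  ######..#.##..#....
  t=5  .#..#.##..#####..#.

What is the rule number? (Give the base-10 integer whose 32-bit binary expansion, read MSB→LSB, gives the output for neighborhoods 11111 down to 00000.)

  ##### -> .   bit 31 = 0  t=0,i=8
  ####. -> #   bit 30 = 1  t=0,i=11
  ###.# -> #   bit 29 = 1  t=3,i=14
  ###.. -> .   bit 28 = 0  t=0,i=12
  ##.## -> #   bit 27 = 1  t=1,i=17
  ##.#. -> .   bit 26 = 0  t=0,i=1
  ##..# -> #   bit 25 = 1  t=1,i=1
  ##... -> #   bit 24 = 1  t=0,i=13
  #.### -> #   bit 23 = 1  t=0,i=6
  #.##. -> #   bit 22 = 1  t=1,i=15
  #.#.# -> .   bit 21 = 0  t=0,i=2
  #.#.. -> .   bit 20 = 0  t=3,i=9
  #..## -> #   bit 19 = 1  t=1,i=5
  #..#. -> #   bit 18 = 1  t=1,i=2
  #...# -> .   bit 17 = 0  t=1,i=9
  #.... -> .   bit 16 = 0  t=0,i=14
  .#### -> #   bit 15 = 1  t=0,i=7
  .###. -> .   bit 14 = 0  t=3,i=13
  .##.# -> #   bit 13 = 1  t=0,i=0
  .##.. -> #   bit 12 = 1  t=1,i=0
  .#.## -> .   bit 11 = 0  t=0,i=5
  .#.#. -> #   bit 10 = 1  t=0,i=3
  .#..# -> #   bit 9 = 1  t=1,i=4
  .#... -> .   bit 8 = 0  t=3,i=17
  ..### -> .   bit 7 = 0  t=2,i=15
  ..##. -> #   bit 6 = 1  t=0,i=18
  ..#.# -> .   bit 5 = 0  t=1,i=11
  ..#.. -> #   bit 4 = 1  t=1,i=3
  ...## -> .   bit 3 = 0  t=0,i=17
  ...#. -> .   bit 2 = 0  t=1,i=10
  ....# -> #   bit 1 = 1  t=0,i=16
  ..... -> #   bit 0 = 1  t=0,i=15
  bits 01101011110011001011011001010011 = 1808578131

1808578131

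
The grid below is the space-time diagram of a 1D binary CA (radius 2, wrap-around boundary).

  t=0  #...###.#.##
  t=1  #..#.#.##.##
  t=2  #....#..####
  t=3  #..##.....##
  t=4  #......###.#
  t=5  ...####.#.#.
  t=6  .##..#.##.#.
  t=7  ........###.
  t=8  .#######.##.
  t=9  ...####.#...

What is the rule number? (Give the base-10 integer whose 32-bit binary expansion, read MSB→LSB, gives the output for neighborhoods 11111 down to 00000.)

3702546447

  ##### -> #   bit 31 = 1  t=2,i=10
  ####. -> #   bit 30 = 1  t=2,i=11
  ###.# -> .   bit 29 = 0  t=0,i=6
  ###.. -> #   bit 28 = 1  t=0,i=0
  ##.## -> #   bit 27 = 1  t=1,i=9
  ##.#. -> #   bit 26 = 1  t=0,i=7
  ##..# -> .   bit 25 = 0  t=1,i=1
  ##... -> .   bit 24 = 0  t=0,i=1
  #.### -> #   bit 23 = 1  t=0,i=10
  #.##. -> .   bit 22 = 0  t=1,i=7
  #.#.# -> #   bit 21 = 1  t=0,i=8
  #.#.. -> #   bit 20 = 1  t=5,i=10
  #..## -> .   bit 19 = 0  t=2,i=7
  #..#. -> .   bit 18 = 0  t=1,i=2
  #...# -> .   bit 17 = 0  t=0,i=2
  #.... -> .   bit 16 = 0  t=2,i=2
  .#### -> .   bit 15 = 0  t=2,i=9
  .###. -> #   bit 14 = 1  t=0,i=5
  .##.# -> #   bit 13 = 1  t=1,i=8
  .##.. -> .   bit 12 = 0  t=3,i=4
  .#.## -> .   bit 11 = 0  t=0,i=9
  .#.#. -> .   bit 10 = 0  t=1,i=4
  .#..# -> .   bit 9 = 0  t=2,i=6
  .#... -> .   bit 8 = 0  t=5,i=11
  ..### -> .   bit 7 = 0  t=0,i=4
  ..##. -> .   bit 6 = 0  t=3,i=3
  ..#.# -> .   bit 5 = 0  t=1,i=3
  ..#.. -> .   bit 4 = 0  t=2,i=5
  ...## -> #   bit 3 = 1  t=0,i=3
  ...#. -> #   bit 2 = 1  t=2,i=4
  ....# -> #   bit 1 = 1  t=2,i=3
  ..... -> #   bit 0 = 1  t=3,i=7
  bits 11011100101100000110000000001111 = 3702546447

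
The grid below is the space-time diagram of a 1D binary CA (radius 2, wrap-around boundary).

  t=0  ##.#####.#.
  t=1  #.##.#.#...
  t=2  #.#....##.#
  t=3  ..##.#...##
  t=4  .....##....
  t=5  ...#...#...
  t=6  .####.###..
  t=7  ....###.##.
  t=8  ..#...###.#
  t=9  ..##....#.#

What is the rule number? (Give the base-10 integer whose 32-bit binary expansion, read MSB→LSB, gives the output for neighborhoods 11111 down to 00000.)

  nb #####: next=#  (t=0,i=5, bit31=1)
  nb ####.: next=.  (t=0,i=6, bit30=0)
  nb ###.#: next=#  (t=0,i=7, bit29=1)
  nb ###..: next=#  (t=6,i=8, bit28=1)
  nb ##.##: next=#  (t=0,i=2, bit27=1)
  nb ##.#.: next=.  (t=0,i=8, bit26=0)
  nb ##..#: next=.  (t=3,i=0, bit25=0)
  nb ##...: next=#  (t=4,i=7, bit24=1)
  nb #.###: next=#  (t=0,i=3, bit23=1)
  nb #.##.: next=#  (t=0,i=0, bit22=1)
  nb #.#.#: next=.  (t=0,i=9, bit21=0)
  nb #.#..: next=#  (t=1,i=7, bit20=1)
  nb #..##: next=.  (t=3,i=1, bit19=0)
  nb #..#.: next=.  (t=8,i=1, bit18=0)
  nb #...#: next=.  (t=1,i=9, bit17=0)
  nb #....: next=.  (t=2,i=4, bit16=0)
  nb .####: next=.  (t=0,i=4, bit15=0)
  nb .###.: next=.  (t=6,i=7, bit14=0)
  nb .##.#: next=.  (t=0,i=1, bit13=0)
  nb .##..: next=.  (t=3,i=10, bit12=0)
  nb .#.##: next=.  (t=0,i=10, bit11=0)
  nb .#.#.: next=.  (t=1,i=6, bit10=0)
  nb .#..#: next=.  (t=8,i=0, bit9=0)
  nb .#...: next=#  (t=1,i=8, bit8=1)
  nb ..###: next=.  (t=6,i=1, bit7=0)
  nb ..##.: next=.  (t=2,i=7, bit6=0)
  nb ..#.#: next=#  (t=1,i=0, bit5=1)
  nb ..#..: next=#  (t=5,i=3, bit4=1)
  nb ...##: next=.  (t=2,i=6, bit3=0)
  nb ...#.: next=#  (t=1,i=10, bit2=1)
  nb ....#: next=#  (t=2,i=5, bit1=1)
  nb .....: next=.  (t=4,i=0, bit0=0)
  bits 10111001110100000000000100110110 = 3117416758

3117416758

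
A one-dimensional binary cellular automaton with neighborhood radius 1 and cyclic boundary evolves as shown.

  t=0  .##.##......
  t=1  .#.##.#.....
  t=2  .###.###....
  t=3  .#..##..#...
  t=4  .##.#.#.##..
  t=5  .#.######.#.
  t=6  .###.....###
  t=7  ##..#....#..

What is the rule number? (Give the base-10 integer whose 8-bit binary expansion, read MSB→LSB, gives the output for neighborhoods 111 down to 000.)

60

  ### -> .   bit 7 = 0  t=2,i=2
  ##. -> .   bit 6 = 0  t=0,i=2
  #.# -> #   bit 5 = 1  t=0,i=3
  #.. -> #   bit 4 = 1  t=0,i=6
  .## -> #   bit 3 = 1  t=0,i=1
  .#. -> #   bit 2 = 1  t=1,i=1
  ..# -> .   bit 1 = 0  t=0,i=0
  ... -> .   bit 0 = 0  t=0,i=7
  bits 00111100 = 60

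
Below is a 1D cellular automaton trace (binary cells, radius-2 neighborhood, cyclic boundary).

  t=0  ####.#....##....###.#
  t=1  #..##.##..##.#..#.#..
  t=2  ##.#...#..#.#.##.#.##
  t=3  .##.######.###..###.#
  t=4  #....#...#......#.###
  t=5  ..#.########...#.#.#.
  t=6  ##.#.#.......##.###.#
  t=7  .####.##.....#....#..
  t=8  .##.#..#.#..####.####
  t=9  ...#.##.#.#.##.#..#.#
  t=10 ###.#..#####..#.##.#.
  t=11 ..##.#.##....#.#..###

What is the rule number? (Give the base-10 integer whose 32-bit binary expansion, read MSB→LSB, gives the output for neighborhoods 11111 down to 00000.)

606576596

  #####|.  b31=0 t=0,i=1
  ####.|.  b30=0 t=0,i=2
  ###.#|#  b29=1 t=0,i=3
  ###..|.  b28=0 t=3,i=13
  ##.##|.  b27=0 t=0,i=19
  ##.#.|#  b26=1 t=0,i=4
  ##..#|.  b25=0 t=1,i=8
  ##...|.  b24=0 t=0,i=12
  #.###|.  b23=0 t=0,i=20
  #.##.|.  b22=0 t=1,i=6
  #.#.#|#  b21=1 t=2,i=12
  #.#..|.  b20=0 t=0,i=5
  #..##|.  b19=0 t=1,i=2
  #..#.|#  b18=1 t=1,i=15
  #...#|#  b17=1 t=2,i=5
  #....|#  b16=1 t=0,i=7
  .####|#  b15=1 t=0,i=0
  .###.|.  b14=0 t=0,i=17
  .##.#|.  b13=0 t=1,i=4
  .##..|#  b12=1 t=0,i=11
  .#.##|#  b11=1 t=2,i=13
  .#.#.|#  b10=1 t=1,i=17
  .#..#|#  b9=1 t=1,i=1
  .#...|#  b8=1 t=0,i=6
  ..###|#  b7=1 t=0,i=16
  ..##.|#  b6=1 t=0,i=10
  ..#.#|.  b5=0 t=1,i=16
  ..#..|#  b4=1 t=1,i=0
  ...##|.  b3=0 t=0,i=9
  ...#.|#  b2=1 t=2,i=6
  ....#|.  b1=0 t=0,i=8
  .....|.  b0=0 t=4,i=12
  bits 00100100001001111001111111010100 = 606576596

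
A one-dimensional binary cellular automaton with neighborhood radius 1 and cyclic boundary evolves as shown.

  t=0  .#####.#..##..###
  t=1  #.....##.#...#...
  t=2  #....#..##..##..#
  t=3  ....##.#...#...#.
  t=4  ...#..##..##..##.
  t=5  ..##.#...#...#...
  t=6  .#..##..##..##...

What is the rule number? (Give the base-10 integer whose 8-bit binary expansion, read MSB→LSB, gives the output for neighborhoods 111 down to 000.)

  [7] ### => .  t=0,i=2
  [6] ##. => .  t=0,i=5
  [5] #.# => #  t=0,i=0
  [4] #.. => .  t=0,i=8
  [3] .## => .  t=0,i=1
  [2] .#. => #  t=0,i=7
  [1] ..# => #  t=0,i=9
  [0] ... => .  t=1,i=2
  bits 00100110 = 38

38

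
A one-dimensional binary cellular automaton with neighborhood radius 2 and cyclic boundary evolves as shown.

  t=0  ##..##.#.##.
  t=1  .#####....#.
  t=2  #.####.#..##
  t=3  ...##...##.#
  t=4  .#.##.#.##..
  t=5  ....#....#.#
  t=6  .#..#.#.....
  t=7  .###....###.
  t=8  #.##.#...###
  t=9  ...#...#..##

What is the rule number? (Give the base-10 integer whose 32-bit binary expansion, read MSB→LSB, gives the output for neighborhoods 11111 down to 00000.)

3524260433

  nb #####: next=#  (t=1,i=3, bit31=1)
  nb ####.: next=#  (t=1,i=4, bit30=1)
  nb ###.#: next=.  (t=2,i=0, bit29=0)
  nb ###..: next=#  (t=1,i=5, bit28=1)
  nb ##.##: next=.  (t=0,i=11, bit27=0)
  nb ##.#.: next=.  (t=0,i=6, bit26=0)
  nb ##..#: next=#  (t=0,i=2, bit25=1)
  nb ##...: next=.  (t=1,i=6, bit24=0)
  nb #.###: next=.  (t=2,i=2, bit23=0)
  nb #.##.: next=.  (t=0,i=0, bit22=0)
  nb #.#.#: next=.  (t=0,i=7, bit21=0)
  nb #.#..: next=.  (t=2,i=7, bit20=0)
  nb #..##: next=#  (t=0,i=3, bit19=1)
  nb #..#.: next=#  (t=6,i=3, bit18=1)
  nb #...#: next=#  (t=3,i=1, bit17=1)
  nb #....: next=#  (t=1,i=7, bit16=1)
  nb .####: next=#  (t=1,i=2, bit15=1)
  nb .###.: next=#  (t=2,i=11, bit14=1)
  nb .##.#: next=#  (t=0,i=5, bit13=1)
  nb .##..: next=#  (t=0,i=1, bit12=1)
  nb .#.##: next=.  (t=0,i=8, bit11=0)
  nb .#.#.: next=.  (t=5,i=10, bit10=0)
  nb .#..#: next=#  (t=1,i=11, bit9=1)
  nb .#...: next=.  (t=3,i=0, bit8=0)
  nb ..###: next=.  (t=1,i=1, bit7=0)
  nb ..##.: next=#  (t=0,i=4, bit6=1)
  nb ..#.#: next=.  (t=4,i=1, bit5=0)
  nb ..#..: next=#  (t=1,i=10, bit4=1)
  nb ...##: next=.  (t=3,i=2, bit3=0)
  nb ...#.: next=.  (t=1,i=9, bit2=0)
  nb ....#: next=.  (t=1,i=8, bit1=0)
  nb .....: next=#  (t=6,i=9, bit0=1)
  bits 11010010000011111111001001010001 = 3524260433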